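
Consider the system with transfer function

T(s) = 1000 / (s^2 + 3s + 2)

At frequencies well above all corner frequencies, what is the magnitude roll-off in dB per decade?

-40 dB/decade

Each pole contributes −20 dB/decade at high frequency; each zero contributes +20 dB/decade.
Net: 0 zero(s) − 2 pole(s) → -40 dB/decade.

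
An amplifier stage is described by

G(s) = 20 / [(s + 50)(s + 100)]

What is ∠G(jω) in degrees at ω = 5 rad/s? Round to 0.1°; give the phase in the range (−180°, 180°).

At s = jω = j5:
pole (s+50): 50 + j5 → |·| = √(50²+5²) = √2525 ≈ 50.249, ∠ = arctan(5/50) ≈ 5.71°
pole (s+100): 100 + j5 → |·| = √(100²+5²) = √10025 ≈ 100.12, ∠ = arctan(5/100) ≈ 2.86°
∠G = 0.00° − 8.57° = -8.57°

-8.6°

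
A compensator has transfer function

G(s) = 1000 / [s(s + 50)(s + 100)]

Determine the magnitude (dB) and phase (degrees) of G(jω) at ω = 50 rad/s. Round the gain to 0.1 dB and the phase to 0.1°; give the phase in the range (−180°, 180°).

-51.9 dB, -161.6°

At s = jω = j50:
pole (s+50): 50 + j50 → |·| = √(50²+50²) = √5000 ≈ 70.711, ∠ = arctan(50/50) ≈ 45.00°
pole (s+100): 100 + j50 → |·| = √(100²+50²) = √12500 ≈ 111.8, ∠ = arctan(50/100) ≈ 26.57°
pole at origin: |s| = 50, ∠ = 90.00° (in denominator)
|G| = 1000 / 3.9527e+05 ≈ 0.0025299
Gain = 20 log₁₀(0.0025299) ≈ -51.94 dB
∠G = 0.00° − 161.57° = -161.57°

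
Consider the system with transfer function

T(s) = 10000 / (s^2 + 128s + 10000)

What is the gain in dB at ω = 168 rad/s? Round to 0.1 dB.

-9.0 dB

At s = jω = j168:
quadratic: (j168)² + 128·j168 + 10000 = -18224 + j21504 → |·| ≈ 28188, ∠ ≈ 130.28°
|T| = 10000 / 28188 ≈ 0.35476
Gain = 20 log₁₀(0.35476) ≈ -9.00 dB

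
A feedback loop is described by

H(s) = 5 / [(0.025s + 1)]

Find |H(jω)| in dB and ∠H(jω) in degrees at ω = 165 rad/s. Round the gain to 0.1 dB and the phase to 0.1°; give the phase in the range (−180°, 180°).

1.4 dB, -76.4°

At ω = 165 rad/s:
pole (1 + j165·0.025) = 1 + j4.125 → |·| ≈ 4.2445, ∠ ≈ 76.37°
|H| = 5 · 1 / (4.2445) ≈ 1.178
Gain = 20 log₁₀(1.178) ≈ 1.42 dB
∠H = (0°) − (76.37°) = -76.37°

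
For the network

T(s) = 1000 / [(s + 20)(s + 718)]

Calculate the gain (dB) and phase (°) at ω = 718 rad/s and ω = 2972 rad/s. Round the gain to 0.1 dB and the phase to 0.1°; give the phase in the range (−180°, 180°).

At s = jω = j718:
pole (s+20): 20 + j718 → |·| = √(20²+718²) = √515924 ≈ 718.28, ∠ = arctan(718/20) ≈ 88.40°
pole (s+718): 718 + j718 → |·| = √(718²+718²) = √1031048 ≈ 1015.4, ∠ = arctan(718/718) ≈ 45.00°
|T| = 1000 / 7.2934e+05 ≈ 0.0013711
Gain = 20 log₁₀(0.0013711) ≈ -57.26 dB
∠T = 0.00° − 133.40° = -133.40°

At s = jω = j2972:
pole (s+20): 20 + j2972 → |·| = √(20²+2972²) = √8833184 ≈ 2972.1, ∠ = arctan(2972/20) ≈ 89.61°
pole (s+718): 718 + j2972 → |·| = √(718²+2972²) = √9348308 ≈ 3057.5, ∠ = arctan(2972/718) ≈ 76.42°
|T| = 1000 / 9.0872e+06 ≈ 0.00011004
Gain = 20 log₁₀(0.00011004) ≈ -79.17 dB
∠T = 0.00° − 166.03° = -166.03°

ω = 718: -57.3 dB, -133.4°; ω = 2972: -79.2 dB, -166.0°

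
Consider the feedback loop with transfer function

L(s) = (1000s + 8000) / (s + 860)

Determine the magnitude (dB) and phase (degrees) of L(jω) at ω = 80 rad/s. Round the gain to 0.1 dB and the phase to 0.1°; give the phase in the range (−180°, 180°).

Substitute s = j80:
Numerator: 1000(j80) + 8000 = 8000 + j80000
Denominator: (j80) + 860 = 860 + j80
|N| = √(8000² + 80000²) ≈ 80399, ∠N ≈ 84.29°
|D| = √(860² + 80²) ≈ 863.71, ∠D ≈ 5.31°
|L| = 80399 / 863.71 ≈ 93.086
Gain = 20 log₁₀(93.086) ≈ 39.38 dB
∠L = 84.29° − 5.31° = 78.98°

39.4 dB, 79.0°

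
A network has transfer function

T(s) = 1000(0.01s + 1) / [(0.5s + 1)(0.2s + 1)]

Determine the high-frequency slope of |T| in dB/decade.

Each pole contributes −20 dB/decade at high frequency; each zero contributes +20 dB/decade.
Net: 1 zero(s) − 2 pole(s) → -20 dB/decade.

-20 dB/decade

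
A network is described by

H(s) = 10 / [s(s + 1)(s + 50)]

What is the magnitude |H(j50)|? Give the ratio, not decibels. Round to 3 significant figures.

5.66e-05

At s = jω = j50:
pole (s+1): 1 + j50 → |·| = √(1²+50²) = √2501 ≈ 50.01, ∠ = arctan(50/1) ≈ 88.85°
pole (s+50): 50 + j50 → |·| = √(50²+50²) = √5000 ≈ 70.711, ∠ = arctan(50/50) ≈ 45.00°
pole at origin: |s| = 50, ∠ = 90.00° (in denominator)
|H| = 10 / 1.7681e+05 ≈ 5.6558e-05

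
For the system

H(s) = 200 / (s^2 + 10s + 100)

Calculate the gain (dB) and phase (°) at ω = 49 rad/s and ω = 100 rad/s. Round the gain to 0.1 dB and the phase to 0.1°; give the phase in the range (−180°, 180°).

At s = jω = j49:
quadratic: (j49)² + 10·j49 + 100 = -2301 + j490 → |·| ≈ 2352.6, ∠ ≈ 167.98°
|H| = 200 / 2352.6 ≈ 0.085012
Gain = 20 log₁₀(0.085012) ≈ -21.41 dB
∠H = 0.00° − 167.98° = -167.98°

At s = jω = j100:
quadratic: (j100)² + 10·j100 + 100 = -9900 + j1000 → |·| ≈ 9950.4, ∠ ≈ 174.23°
|H| = 200 / 9950.4 ≈ 0.0201
Gain = 20 log₁₀(0.0201) ≈ -33.94 dB
∠H = 0.00° − 174.23° = -174.23°

ω = 49: -21.4 dB, -168.0°; ω = 100: -33.9 dB, -174.2°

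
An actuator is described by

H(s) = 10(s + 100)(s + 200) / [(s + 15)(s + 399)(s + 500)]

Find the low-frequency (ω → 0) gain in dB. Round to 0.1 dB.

H(0) = 10·100·200 / (15·399·500) ≈ 0.066834
20 log₁₀(0.066834) ≈ -23.50 dB

-23.5 dB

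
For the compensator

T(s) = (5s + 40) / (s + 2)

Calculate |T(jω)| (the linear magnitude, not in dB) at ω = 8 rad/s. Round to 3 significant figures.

Substitute s = j8:
Numerator: 5(j8) + 40 = 40 + j40
Denominator: (j8) + 2 = 2 + j8
|N| = √(40² + 40²) ≈ 56.569, ∠N ≈ 45.00°
|D| = √(2² + 8²) ≈ 8.2462, ∠D ≈ 75.96°
|T| = 56.569 / 8.2462 ≈ 6.86

6.86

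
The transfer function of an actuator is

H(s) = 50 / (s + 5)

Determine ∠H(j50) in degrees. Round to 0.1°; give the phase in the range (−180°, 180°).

-84.3°

Substitute s = j50:
Numerator: 50 = 50 + j0
Denominator: (j50) + 5 = 5 + j50
|N| = √(50² + 0²) ≈ 50, ∠N ≈ 0.00°
|D| = √(5² + 50²) ≈ 50.249, ∠D ≈ 84.29°
∠H = 0.00° − 84.29° = -84.29°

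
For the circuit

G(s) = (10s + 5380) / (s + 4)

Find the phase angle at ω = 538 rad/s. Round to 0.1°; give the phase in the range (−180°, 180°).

Substitute s = j538:
Numerator: 10(j538) + 5380 = 5380 + j5380
Denominator: (j538) + 4 = 4 + j538
|N| = √(5380² + 5380²) ≈ 7608.5, ∠N ≈ 45.00°
|D| = √(4² + 538²) ≈ 538.01, ∠D ≈ 89.57°
∠G = 45.00° − 89.57° = -44.57°

-44.6°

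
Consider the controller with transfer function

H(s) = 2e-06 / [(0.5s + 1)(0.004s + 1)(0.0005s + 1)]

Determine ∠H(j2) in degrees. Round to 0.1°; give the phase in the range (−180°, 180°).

-45.5°

At ω = 2 rad/s:
pole (1 + j2·0.5) = 1 + j1 → |·| ≈ 1.4142, ∠ ≈ 45.00°
pole (1 + j2·0.004) = 1 + j0.008 → |·| ≈ 1, ∠ ≈ 0.46°
pole (1 + j2·0.0005) = 1 + j0.001 → |·| ≈ 1, ∠ ≈ 0.06°
∠H = (0°) − (45.00° + 0.46° + 0.06°) = -45.52°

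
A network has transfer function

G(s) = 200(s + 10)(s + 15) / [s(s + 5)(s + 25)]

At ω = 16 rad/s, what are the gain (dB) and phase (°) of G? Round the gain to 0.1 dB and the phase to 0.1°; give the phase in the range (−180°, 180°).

At s = jω = j16:
zero (s+10): 10 + j16 → |·| = √(10²+16²) = √356 ≈ 18.868, ∠ = arctan(16/10) ≈ 57.99°
zero (s+15): 15 + j16 → |·| = √(15²+16²) = √481 ≈ 21.932, ∠ = arctan(16/15) ≈ 46.85°
pole (s+5): 5 + j16 → |·| = √(5²+16²) = √281 ≈ 16.763, ∠ = arctan(16/5) ≈ 72.65°
pole (s+25): 25 + j16 → |·| = √(25²+16²) = √881 ≈ 29.682, ∠ = arctan(16/25) ≈ 32.62°
pole at origin: |s| = 16, ∠ = 90.00° (in denominator)
|G| = 200 · 413.81 / 7960.9 ≈ 10.396
Gain = 20 log₁₀(10.396) ≈ 20.34 dB
∠G = 104.84° − 195.27° = -90.43°

20.3 dB, -90.4°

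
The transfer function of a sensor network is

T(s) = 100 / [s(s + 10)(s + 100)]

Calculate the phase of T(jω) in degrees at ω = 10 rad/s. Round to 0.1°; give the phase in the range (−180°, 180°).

-140.7°

At s = jω = j10:
pole (s+10): 10 + j10 → |·| = √(10²+10²) = √200 ≈ 14.142, ∠ = arctan(10/10) ≈ 45.00°
pole (s+100): 100 + j10 → |·| = √(100²+10²) = √10100 ≈ 100.5, ∠ = arctan(10/100) ≈ 5.71°
pole at origin: |s| = 10, ∠ = 90.00° (in denominator)
∠T = 0.00° − 140.71° = -140.71°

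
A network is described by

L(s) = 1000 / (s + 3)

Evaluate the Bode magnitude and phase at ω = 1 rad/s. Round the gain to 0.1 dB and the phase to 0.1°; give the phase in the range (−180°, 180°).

At s = jω = j1:
pole (s+3): 3 + j1 → |·| = √(3²+1²) = √10 ≈ 3.1623, ∠ = arctan(1/3) ≈ 18.43°
|L| = 1000 / 3.1623 ≈ 316.23
Gain = 20 log₁₀(316.23) ≈ 50.00 dB
∠L = 0.00° − 18.43° = -18.43°

50.0 dB, -18.4°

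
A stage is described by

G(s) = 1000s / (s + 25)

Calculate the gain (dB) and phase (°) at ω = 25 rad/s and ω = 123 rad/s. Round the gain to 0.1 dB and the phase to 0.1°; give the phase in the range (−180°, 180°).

At s = jω = j25:
zero at origin: s = j25 → |·| = 25, ∠ = 90.00°
pole (s+25): 25 + j25 → |·| = √(25²+25²) = √1250 ≈ 35.355, ∠ = arctan(25/25) ≈ 45.00°
|G| = 1000 · 25 / 35.355 ≈ 707.11
Gain = 20 log₁₀(707.11) ≈ 56.99 dB
∠G = 90.00° − 45.00° = 45.00°

At s = jω = j123:
zero at origin: s = j123 → |·| = 123, ∠ = 90.00°
pole (s+25): 25 + j123 → |·| = √(25²+123²) = √15754 ≈ 125.51, ∠ = arctan(123/25) ≈ 78.51°
|G| = 1000 · 123 / 125.51 ≈ 980
Gain = 20 log₁₀(980) ≈ 59.82 dB
∠G = 90.00° − 78.51° = 11.49°

ω = 25: 57.0 dB, 45.0°; ω = 123: 59.8 dB, 11.5°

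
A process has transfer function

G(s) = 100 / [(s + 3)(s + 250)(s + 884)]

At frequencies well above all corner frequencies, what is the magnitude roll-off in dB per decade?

-60 dB/decade

Each pole contributes −20 dB/decade at high frequency; each zero contributes +20 dB/decade.
Net: 0 zero(s) − 3 pole(s) → -60 dB/decade.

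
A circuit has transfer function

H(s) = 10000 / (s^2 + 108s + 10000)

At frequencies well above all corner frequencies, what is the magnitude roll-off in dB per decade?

-40 dB/decade

Each pole contributes −20 dB/decade at high frequency; each zero contributes +20 dB/decade.
Net: 0 zero(s) − 2 pole(s) → -40 dB/decade.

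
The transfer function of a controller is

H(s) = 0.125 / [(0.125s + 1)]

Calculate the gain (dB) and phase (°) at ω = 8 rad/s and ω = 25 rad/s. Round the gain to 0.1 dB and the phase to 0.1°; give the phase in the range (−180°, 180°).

At ω = 8 rad/s:
pole (1 + j8·0.125) = 1 + j1 → |·| ≈ 1.4142, ∠ ≈ 45.00°
|H| = 0.125 · 1 / (1.4142) ≈ 0.088389
Gain = 20 log₁₀(0.088389) ≈ -21.07 dB
∠H = (0°) − (45.00°) = -45.00°

At ω = 25 rad/s:
pole (1 + j25·0.125) = 1 + j3.125 → |·| ≈ 3.2811, ∠ ≈ 72.26°
|H| = 0.125 · 1 / (3.2811) ≈ 0.038097
Gain = 20 log₁₀(0.038097) ≈ -28.38 dB
∠H = (0°) − (72.26°) = -72.26°

ω = 8: -21.1 dB, -45.0°; ω = 25: -28.4 dB, -72.3°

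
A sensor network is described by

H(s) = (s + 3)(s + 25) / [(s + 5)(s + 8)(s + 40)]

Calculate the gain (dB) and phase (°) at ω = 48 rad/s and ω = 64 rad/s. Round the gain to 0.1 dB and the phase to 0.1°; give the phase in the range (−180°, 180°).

ω = 48: -35.0 dB, -65.9°; ω = 64: -37.0 dB, -70.4°

At s = jω = j48:
zero (s+3): 3 + j48 → |·| = √(3²+48²) = √2313 ≈ 48.094, ∠ = arctan(48/3) ≈ 86.42°
zero (s+25): 25 + j48 → |·| = √(25²+48²) = √2929 ≈ 54.12, ∠ = arctan(48/25) ≈ 62.49°
pole (s+5): 5 + j48 → |·| = √(5²+48²) = √2329 ≈ 48.26, ∠ = arctan(48/5) ≈ 84.05°
pole (s+8): 8 + j48 → |·| = √(8²+48²) = √2368 ≈ 48.662, ∠ = arctan(48/8) ≈ 80.54°
pole (s+40): 40 + j48 → |·| = √(40²+48²) = √3904 ≈ 62.482, ∠ = arctan(48/40) ≈ 50.19°
|H| = 1 · 2602.8 / 1.4673e+05 ≈ 0.017739
Gain = 20 log₁₀(0.017739) ≈ -35.02 dB
∠H = 148.91° − 214.78° = -65.87°

At s = jω = j64:
zero (s+3): 3 + j64 → |·| = √(3²+64²) = √4105 ≈ 64.07, ∠ = arctan(64/3) ≈ 87.32°
zero (s+25): 25 + j64 → |·| = √(25²+64²) = √4721 ≈ 68.71, ∠ = arctan(64/25) ≈ 68.66°
pole (s+5): 5 + j64 → |·| = √(5²+64²) = √4121 ≈ 64.195, ∠ = arctan(64/5) ≈ 85.53°
pole (s+8): 8 + j64 → |·| = √(8²+64²) = √4160 ≈ 64.498, ∠ = arctan(64/8) ≈ 82.87°
pole (s+40): 40 + j64 → |·| = √(40²+64²) = √5696 ≈ 75.472, ∠ = arctan(64/40) ≈ 57.99°
|H| = 1 · 4402.2 / 3.1249e+05 ≈ 0.014087
Gain = 20 log₁₀(0.014087) ≈ -37.02 dB
∠H = 155.98° − 226.39° = -70.41°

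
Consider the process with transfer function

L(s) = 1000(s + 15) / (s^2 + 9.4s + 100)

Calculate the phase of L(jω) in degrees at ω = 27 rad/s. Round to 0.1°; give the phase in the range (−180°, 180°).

-97.1°

At s = jω = j27:
zero (s+15): 15 + j27 → |·| = √(15²+27²) = √954 ≈ 30.887, ∠ = arctan(27/15) ≈ 60.95°
quadratic: (j27)² + 9.4·j27 + 100 = -629 + j253.8 → |·| ≈ 678.27, ∠ ≈ 158.03°
∠L = 60.95° − 158.03° = -97.08°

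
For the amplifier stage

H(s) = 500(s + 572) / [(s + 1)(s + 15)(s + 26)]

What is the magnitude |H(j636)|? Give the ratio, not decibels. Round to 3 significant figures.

At s = jω = j636:
zero (s+572): 572 + j636 → |·| = √(572²+636²) = √731680 ≈ 855.38, ∠ = arctan(636/572) ≈ 48.03°
pole (s+1): 1 + j636 → |·| = √(1²+636²) = √404497 ≈ 636, ∠ = arctan(636/1) ≈ 89.91°
pole (s+15): 15 + j636 → |·| = √(15²+636²) = √404721 ≈ 636.18, ∠ = arctan(636/15) ≈ 88.65°
pole (s+26): 26 + j636 → |·| = √(26²+636²) = √405172 ≈ 636.53, ∠ = arctan(636/26) ≈ 87.66°
|H| = 500 · 855.38 / 2.5755e+08 ≈ 0.0016606

0.00166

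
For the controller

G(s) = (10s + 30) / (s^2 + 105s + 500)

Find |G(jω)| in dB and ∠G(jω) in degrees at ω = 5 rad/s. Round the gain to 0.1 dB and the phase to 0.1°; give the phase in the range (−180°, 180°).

-21.7 dB, 11.2°

Substitute s = j5:
Numerator: 10(j5) + 30 = 30 + j50
Denominator: (j5)^2 + 105(j5) + 500 = 475 + j525
|N| = √(30² + 50²) ≈ 58.31, ∠N ≈ 59.04°
|D| = √(475² + 525²) ≈ 707.99, ∠D ≈ 47.86°
|G| = 58.31 / 707.99 ≈ 0.08236
Gain = 20 log₁₀(0.08236) ≈ -21.69 dB
∠G = 59.04° − 47.86° = 11.18°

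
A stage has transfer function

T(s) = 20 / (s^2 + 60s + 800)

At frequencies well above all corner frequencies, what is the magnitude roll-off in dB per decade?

-40 dB/decade

Each pole contributes −20 dB/decade at high frequency; each zero contributes +20 dB/decade.
Net: 0 zero(s) − 2 pole(s) → -40 dB/decade.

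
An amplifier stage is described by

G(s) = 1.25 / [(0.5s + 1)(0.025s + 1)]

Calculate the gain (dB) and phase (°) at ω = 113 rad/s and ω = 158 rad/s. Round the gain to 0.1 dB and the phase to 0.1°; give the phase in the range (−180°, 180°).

ω = 113: -42.6 dB, -159.5°; ω = 158: -48.2 dB, -165.1°

At ω = 113 rad/s:
pole (1 + j113·0.5) = 1 + j56.5 → |·| ≈ 56.509, ∠ ≈ 88.99°
pole (1 + j113·0.025) = 1 + j2.825 → |·| ≈ 2.9968, ∠ ≈ 70.51°
|G| = 1.25 · 1 / (56.509 · 2.9968) ≈ 0.0073813
Gain = 20 log₁₀(0.0073813) ≈ -42.64 dB
∠G = (0°) − (88.99° + 70.51°) = -159.50°

At ω = 158 rad/s:
pole (1 + j158·0.5) = 1 + j79 → |·| ≈ 79.006, ∠ ≈ 89.27°
pole (1 + j158·0.025) = 1 + j3.95 → |·| ≈ 4.0746, ∠ ≈ 75.79°
|G| = 1.25 · 1 / (79.006 · 4.0746) ≈ 0.003883
Gain = 20 log₁₀(0.003883) ≈ -48.22 dB
∠G = (0°) − (89.27° + 75.79°) = -165.06°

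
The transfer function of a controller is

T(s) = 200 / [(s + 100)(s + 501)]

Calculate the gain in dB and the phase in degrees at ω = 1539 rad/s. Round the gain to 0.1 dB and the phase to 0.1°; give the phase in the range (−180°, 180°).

-81.9 dB, -158.3°

At s = jω = j1539:
pole (s+100): 100 + j1539 → |·| = √(100²+1539²) = √2378521 ≈ 1542.2, ∠ = arctan(1539/100) ≈ 86.28°
pole (s+501): 501 + j1539 → |·| = √(501²+1539²) = √2619522 ≈ 1618.5, ∠ = arctan(1539/501) ≈ 71.97°
|T| = 200 / 2.4961e+06 ≈ 8.0125e-05
Gain = 20 log₁₀(8.0125e-05) ≈ -81.92 dB
∠T = 0.00° − 158.25° = -158.25°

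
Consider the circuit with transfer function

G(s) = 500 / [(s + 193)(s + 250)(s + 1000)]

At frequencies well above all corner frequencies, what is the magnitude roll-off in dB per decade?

Each pole contributes −20 dB/decade at high frequency; each zero contributes +20 dB/decade.
Net: 0 zero(s) − 3 pole(s) → -60 dB/decade.

-60 dB/decade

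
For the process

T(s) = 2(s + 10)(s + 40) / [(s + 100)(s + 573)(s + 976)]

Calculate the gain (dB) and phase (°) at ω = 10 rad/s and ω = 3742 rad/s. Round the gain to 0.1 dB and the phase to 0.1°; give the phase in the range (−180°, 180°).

ω = 10: -93.7 dB, 51.7°; ω = 3742: -65.8 dB, -65.9°

At s = jω = j10:
zero (s+10): 10 + j10 → |·| = √(10²+10²) = √200 ≈ 14.142, ∠ = arctan(10/10) ≈ 45.00°
zero (s+40): 40 + j10 → |·| = √(40²+10²) = √1700 ≈ 41.231, ∠ = arctan(10/40) ≈ 14.04°
pole (s+100): 100 + j10 → |·| = √(100²+10²) = √10100 ≈ 100.5, ∠ = arctan(10/100) ≈ 5.71°
pole (s+573): 573 + j10 → |·| = √(573²+10²) = √328429 ≈ 573.09, ∠ = arctan(10/573) ≈ 1.00°
pole (s+976): 976 + j10 → |·| = √(976²+10²) = √952676 ≈ 976.05, ∠ = arctan(10/976) ≈ 0.59°
|T| = 2 · 583.09 / 5.6216e+07 ≈ 2.0745e-05
Gain = 20 log₁₀(2.0745e-05) ≈ -93.66 dB
∠T = 59.04° − 7.30° = 51.74°

At s = jω = j3742:
zero (s+10): 10 + j3742 → |·| = √(10²+3742²) = √14002664 ≈ 3742, ∠ = arctan(3742/10) ≈ 89.85°
zero (s+40): 40 + j3742 → |·| = √(40²+3742²) = √14004164 ≈ 3742.2, ∠ = arctan(3742/40) ≈ 89.39°
pole (s+100): 100 + j3742 → |·| = √(100²+3742²) = √14012564 ≈ 3743.3, ∠ = arctan(3742/100) ≈ 88.47°
pole (s+573): 573 + j3742 → |·| = √(573²+3742²) = √14330893 ≈ 3785.6, ∠ = arctan(3742/573) ≈ 81.29°
pole (s+976): 976 + j3742 → |·| = √(976²+3742²) = √14955140 ≈ 3867.2, ∠ = arctan(3742/976) ≈ 75.38°
|T| = 2 · 1.4003e+07 / 5.4801e+10 ≈ 0.00051105
Gain = 20 log₁₀(0.00051105) ≈ -65.83 dB
∠T = 179.24° − 245.14° = -65.90°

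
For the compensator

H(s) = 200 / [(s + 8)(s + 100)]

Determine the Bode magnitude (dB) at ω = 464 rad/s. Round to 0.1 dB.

-60.8 dB

At s = jω = j464:
pole (s+8): 8 + j464 → |·| = √(8²+464²) = √215360 ≈ 464.07, ∠ = arctan(464/8) ≈ 89.01°
pole (s+100): 100 + j464 → |·| = √(100²+464²) = √225296 ≈ 474.65, ∠ = arctan(464/100) ≈ 77.84°
|H| = 200 / 2.2027e+05 ≈ 0.00090798
Gain = 20 log₁₀(0.00090798) ≈ -60.84 dB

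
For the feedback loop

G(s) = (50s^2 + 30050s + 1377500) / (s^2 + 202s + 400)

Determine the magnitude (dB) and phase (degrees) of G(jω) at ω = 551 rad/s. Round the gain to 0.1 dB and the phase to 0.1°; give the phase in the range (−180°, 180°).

36.5 dB, -30.0°

Substitute s = j551:
Numerator: 50(j551)^2 + 30050(j551) + 1377500 = -13802550 + j16557550
Denominator: (j551)^2 + 202(j551) + 400 = -303201 + j111302
|N| = √(13802550² + 16557550²) ≈ 2.1556e+07, ∠N ≈ 129.81°
|D| = √(303201² + 111302²) ≈ 3.2298e+05, ∠D ≈ 159.84°
|G| = 2.1556e+07 / 3.2298e+05 ≈ 66.741
Gain = 20 log₁₀(66.741) ≈ 36.49 dB
∠G = 129.81° − 159.84° = -30.03°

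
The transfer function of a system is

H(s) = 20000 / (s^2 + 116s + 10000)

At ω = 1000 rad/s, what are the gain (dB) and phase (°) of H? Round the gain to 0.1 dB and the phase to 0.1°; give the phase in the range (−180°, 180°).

At s = jω = j1000:
quadratic: (j1000)² + 116·j1000 + 10000 = -990000 + j116000 → |·| ≈ 9.9677e+05, ∠ ≈ 173.32°
|H| = 20000 / 9.9677e+05 ≈ 0.020065
Gain = 20 log₁₀(0.020065) ≈ -33.95 dB
∠H = 0.00° − 173.32° = -173.32°

-34.0 dB, -173.3°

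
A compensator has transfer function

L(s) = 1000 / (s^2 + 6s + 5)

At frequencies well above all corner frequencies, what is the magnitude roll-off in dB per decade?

-40 dB/decade

Each pole contributes −20 dB/decade at high frequency; each zero contributes +20 dB/decade.
Net: 0 zero(s) − 2 pole(s) → -40 dB/decade.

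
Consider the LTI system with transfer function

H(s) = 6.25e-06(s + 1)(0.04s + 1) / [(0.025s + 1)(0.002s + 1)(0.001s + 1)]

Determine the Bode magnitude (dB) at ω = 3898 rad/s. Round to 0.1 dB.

-58.2 dB

At ω = 3898 rad/s:
zero (1 + j3898·1) = 1 + j3898 → |·| ≈ 3898, ∠ ≈ 89.99°
zero (1 + j3898·0.04) = 1 + j155.92 → |·| ≈ 155.92, ∠ ≈ 89.63°
pole (1 + j3898·0.025) = 1 + j97.45 → |·| ≈ 97.455, ∠ ≈ 89.41°
pole (1 + j3898·0.002) = 1 + j7.796 → |·| ≈ 7.8599, ∠ ≈ 82.69°
pole (1 + j3898·0.001) = 1 + j3.898 → |·| ≈ 4.0242, ∠ ≈ 75.61°
|H| = 6.25e-06 · 3898 · 155.92 / (97.455 · 7.8599 · 4.0242) ≈ 0.0012323
Gain = 20 log₁₀(0.0012323) ≈ -58.19 dB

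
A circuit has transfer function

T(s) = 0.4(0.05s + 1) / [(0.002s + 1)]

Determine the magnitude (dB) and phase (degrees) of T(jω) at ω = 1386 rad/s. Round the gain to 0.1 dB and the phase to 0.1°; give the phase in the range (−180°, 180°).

19.5 dB, 19.0°

At ω = 1386 rad/s:
zero (1 + j1386·0.05) = 1 + j69.3 → |·| ≈ 69.307, ∠ ≈ 89.17°
pole (1 + j1386·0.002) = 1 + j2.772 → |·| ≈ 2.9469, ∠ ≈ 70.16°
|T| = 0.4 · 69.307 / (2.9469) ≈ 9.4074
Gain = 20 log₁₀(9.4074) ≈ 19.47 dB
∠T = (89.17°) − (70.16°) = 19.01°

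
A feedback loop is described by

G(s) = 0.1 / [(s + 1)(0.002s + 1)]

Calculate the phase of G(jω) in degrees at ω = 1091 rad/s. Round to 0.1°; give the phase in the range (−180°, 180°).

-155.3°

At ω = 1091 rad/s:
pole (1 + j1091·1) = 1 + j1091 → |·| ≈ 1091, ∠ ≈ 89.95°
pole (1 + j1091·0.002) = 1 + j2.182 → |·| ≈ 2.4002, ∠ ≈ 65.38°
∠G = (0°) − (89.95° + 65.38°) = -155.33°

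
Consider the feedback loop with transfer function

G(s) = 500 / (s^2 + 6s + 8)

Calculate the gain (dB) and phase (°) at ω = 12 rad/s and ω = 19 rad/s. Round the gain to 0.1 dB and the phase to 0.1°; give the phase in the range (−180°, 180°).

ω = 12: 10.2 dB, -152.1°; ω = 19: 2.6 dB, -162.1°

Substitute s = j12:
Numerator: 500 = 500 + j0
Denominator: (j12)^2 + 6(j12) + 8 = -136 + j72
|N| = √(500² + 0²) ≈ 500, ∠N ≈ 0.00°
|D| = √(136² + 72²) ≈ 153.88, ∠D ≈ 152.10°
|G| = 500 / 153.88 ≈ 3.2493
Gain = 20 log₁₀(3.2493) ≈ 10.24 dB
∠G = 0.00° − 152.10° = -152.10°

Substitute s = j19:
Numerator: 500 = 500 + j0
Denominator: (j19)^2 + 6(j19) + 8 = -353 + j114
|N| = √(500² + 0²) ≈ 500, ∠N ≈ 0.00°
|D| = √(353² + 114²) ≈ 370.95, ∠D ≈ 162.10°
|G| = 500 / 370.95 ≈ 1.3479
Gain = 20 log₁₀(1.3479) ≈ 2.59 dB
∠G = 0.00° − 162.10° = -162.10°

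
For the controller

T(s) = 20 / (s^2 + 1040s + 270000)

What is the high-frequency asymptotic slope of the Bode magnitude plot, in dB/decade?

Each pole contributes −20 dB/decade at high frequency; each zero contributes +20 dB/decade.
Net: 0 zero(s) − 2 pole(s) → -40 dB/decade.

-40 dB/decade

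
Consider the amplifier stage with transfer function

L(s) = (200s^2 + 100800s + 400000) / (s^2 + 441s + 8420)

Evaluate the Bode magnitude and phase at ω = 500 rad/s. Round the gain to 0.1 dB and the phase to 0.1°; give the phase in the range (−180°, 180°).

Substitute s = j500:
Numerator: 200(j500)^2 + 100800(j500) + 400000 = -49600000 + j50400000
Denominator: (j500)^2 + 441(j500) + 8420 = -241580 + j220500
|N| = √(49600000² + 50400000²) ≈ 7.0713e+07, ∠N ≈ 134.54°
|D| = √(241580² + 220500²) ≈ 3.2708e+05, ∠D ≈ 137.61°
|L| = 7.0713e+07 / 3.2708e+05 ≈ 216.19
Gain = 20 log₁₀(216.19) ≈ 46.70 dB
∠L = 134.54° − 137.61° = -3.07°

46.7 dB, -3.1°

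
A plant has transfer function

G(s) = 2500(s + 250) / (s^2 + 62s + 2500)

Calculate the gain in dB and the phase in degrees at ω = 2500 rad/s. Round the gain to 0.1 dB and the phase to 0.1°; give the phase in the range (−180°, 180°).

At s = jω = j2500:
zero (s+250): 250 + j2500 → |·| = √(250²+2500²) = √6312500 ≈ 2512.5, ∠ = arctan(2500/250) ≈ 84.29°
quadratic: (j2500)² + 62·j2500 + 2500 = -6247500 + j155000 → |·| ≈ 6.2494e+06, ∠ ≈ 178.58°
|G| = 2500 · 2512.5 / 6.2494e+06 ≈ 1.0051
Gain = 20 log₁₀(1.0051) ≈ 0.04 dB
∠G = 84.29° − 178.58° = -94.29°

0.0 dB, -94.3°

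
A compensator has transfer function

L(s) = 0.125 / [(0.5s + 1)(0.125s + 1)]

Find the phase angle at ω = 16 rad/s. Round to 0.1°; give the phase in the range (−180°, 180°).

-146.3°

At ω = 16 rad/s:
pole (1 + j16·0.5) = 1 + j8 → |·| ≈ 8.0623, ∠ ≈ 82.87°
pole (1 + j16·0.125) = 1 + j2 → |·| ≈ 2.2361, ∠ ≈ 63.43°
∠L = (0°) − (82.87° + 63.43°) = -146.30°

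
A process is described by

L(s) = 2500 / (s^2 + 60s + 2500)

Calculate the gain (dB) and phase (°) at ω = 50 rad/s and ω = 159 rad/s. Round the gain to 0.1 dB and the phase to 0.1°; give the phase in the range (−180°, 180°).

ω = 50: -1.6 dB, -90.0°; ω = 159: -19.9 dB, -157.3°

At s = jω = j50:
quadratic: (j50)² + 60·j50 + 2500 = 0 + j3000 → |·| ≈ 3000, ∠ ≈ 90.00°
|L| = 2500 / 3000 ≈ 0.83333
Gain = 20 log₁₀(0.83333) ≈ -1.58 dB
∠L = 0.00° − 90.00° = -90.00°

At s = jω = j159:
quadratic: (j159)² + 60·j159 + 2500 = -22781 + j9540 → |·| ≈ 24698, ∠ ≈ 157.28°
|L| = 2500 / 24698 ≈ 0.10122
Gain = 20 log₁₀(0.10122) ≈ -19.89 dB
∠L = 0.00° − 157.28° = -157.28°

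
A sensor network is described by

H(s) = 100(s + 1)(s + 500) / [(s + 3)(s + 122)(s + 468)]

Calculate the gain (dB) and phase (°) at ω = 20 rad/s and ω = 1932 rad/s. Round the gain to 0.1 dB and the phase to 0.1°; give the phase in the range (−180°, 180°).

At s = jω = j20:
zero (s+1): 1 + j20 → |·| = √(1²+20²) = √401 ≈ 20.025, ∠ = arctan(20/1) ≈ 87.14°
zero (s+500): 500 + j20 → |·| = √(500²+20²) = √250400 ≈ 500.4, ∠ = arctan(20/500) ≈ 2.29°
pole (s+3): 3 + j20 → |·| = √(3²+20²) = √409 ≈ 20.224, ∠ = arctan(20/3) ≈ 81.47°
pole (s+122): 122 + j20 → |·| = √(122²+20²) = √15284 ≈ 123.63, ∠ = arctan(20/122) ≈ 9.31°
pole (s+468): 468 + j20 → |·| = √(468²+20²) = √219424 ≈ 468.43, ∠ = arctan(20/468) ≈ 2.45°
|H| = 100 · 10021 / 1.1712e+06 ≈ 0.85562
Gain = 20 log₁₀(0.85562) ≈ -1.35 dB
∠H = 89.43° − 93.23° = -3.80°

At s = jω = j1932:
zero (s+1): 1 + j1932 → |·| = √(1²+1932²) = √3732625 ≈ 1932, ∠ = arctan(1932/1) ≈ 89.97°
zero (s+500): 500 + j1932 → |·| = √(500²+1932²) = √3982624 ≈ 1995.7, ∠ = arctan(1932/500) ≈ 75.49°
pole (s+3): 3 + j1932 → |·| = √(3²+1932²) = √3732633 ≈ 1932, ∠ = arctan(1932/3) ≈ 89.91°
pole (s+122): 122 + j1932 → |·| = √(122²+1932²) = √3747508 ≈ 1935.8, ∠ = arctan(1932/122) ≈ 86.39°
pole (s+468): 468 + j1932 → |·| = √(468²+1932²) = √3951648 ≈ 1987.9, ∠ = arctan(1932/468) ≈ 76.38°
|H| = 100 · 3.8557e+06 / 7.4347e+09 ≈ 0.051861
Gain = 20 log₁₀(0.051861) ≈ -25.70 dB
∠H = 165.46° − 252.68° = -87.22°

ω = 20: -1.4 dB, -3.8°; ω = 1932: -25.7 dB, -87.2°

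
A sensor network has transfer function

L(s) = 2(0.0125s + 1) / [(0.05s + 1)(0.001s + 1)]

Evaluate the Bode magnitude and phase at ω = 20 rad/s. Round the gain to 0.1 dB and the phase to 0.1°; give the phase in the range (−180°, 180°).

At ω = 20 rad/s:
zero (1 + j20·0.0125) = 1 + j0.25 → |·| ≈ 1.0308, ∠ ≈ 14.04°
pole (1 + j20·0.05) = 1 + j1 → |·| ≈ 1.4142, ∠ ≈ 45.00°
pole (1 + j20·0.001) = 1 + j0.02 → |·| ≈ 1.0002, ∠ ≈ 1.15°
|L| = 2 · 1.0308 / (1.4142 · 1.0002) ≈ 1.4575
Gain = 20 log₁₀(1.4575) ≈ 3.27 dB
∠L = (14.04°) − (45.00° + 1.15°) = -32.11°

3.3 dB, -32.1°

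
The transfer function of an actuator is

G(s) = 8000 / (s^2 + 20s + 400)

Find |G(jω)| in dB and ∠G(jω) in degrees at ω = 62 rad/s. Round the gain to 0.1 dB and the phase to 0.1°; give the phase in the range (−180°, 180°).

6.8 dB, -160.2°

At s = jω = j62:
quadratic: (j62)² + 20·j62 + 400 = -3444 + j1240 → |·| ≈ 3660.4, ∠ ≈ 160.20°
|G| = 8000 / 3660.4 ≈ 2.1856
Gain = 20 log₁₀(2.1856) ≈ 6.79 dB
∠G = 0.00° − 160.20° = -160.20°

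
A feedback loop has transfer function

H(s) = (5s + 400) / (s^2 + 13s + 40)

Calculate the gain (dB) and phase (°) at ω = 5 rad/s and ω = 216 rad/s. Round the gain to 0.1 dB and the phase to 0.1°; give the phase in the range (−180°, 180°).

ω = 5: 15.6 dB, -73.4°; ω = 216: -32.2 dB, -106.9°

Substitute s = j5:
Numerator: 5(j5) + 400 = 400 + j25
Denominator: (j5)^2 + 13(j5) + 40 = 15 + j65
|N| = √(400² + 25²) ≈ 400.78, ∠N ≈ 3.58°
|D| = √(15² + 65²) ≈ 66.708, ∠D ≈ 77.01°
|H| = 400.78 / 66.708 ≈ 6.008
Gain = 20 log₁₀(6.008) ≈ 15.57 dB
∠H = 3.58° − 77.01° = -73.43°

Substitute s = j216:
Numerator: 5(j216) + 400 = 400 + j1080
Denominator: (j216)^2 + 13(j216) + 40 = -46616 + j2808
|N| = √(400² + 1080²) ≈ 1151.7, ∠N ≈ 69.68°
|D| = √(46616² + 2808²) ≈ 46700, ∠D ≈ 176.55°
|H| = 1151.7 / 46700 ≈ 0.024662
Gain = 20 log₁₀(0.024662) ≈ -32.16 dB
∠H = 69.68° − 176.55° = -106.87°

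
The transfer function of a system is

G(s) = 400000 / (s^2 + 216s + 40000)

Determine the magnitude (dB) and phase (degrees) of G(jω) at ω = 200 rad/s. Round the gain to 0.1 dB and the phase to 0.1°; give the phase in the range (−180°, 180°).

At s = jω = j200:
quadratic: (j200)² + 216·j200 + 40000 = 0 + j43200 → |·| ≈ 43200, ∠ ≈ 90.00°
|G| = 400000 / 43200 ≈ 9.2593
Gain = 20 log₁₀(9.2593) ≈ 19.33 dB
∠G = 0.00° − 90.00° = -90.00°

19.3 dB, -90.0°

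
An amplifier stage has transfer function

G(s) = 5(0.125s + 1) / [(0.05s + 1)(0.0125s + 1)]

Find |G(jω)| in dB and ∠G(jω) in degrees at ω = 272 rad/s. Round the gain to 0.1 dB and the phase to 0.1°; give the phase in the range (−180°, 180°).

10.9 dB, -71.1°

At ω = 272 rad/s:
zero (1 + j272·0.125) = 1 + j34 → |·| ≈ 34.015, ∠ ≈ 88.32°
pole (1 + j272·0.05) = 1 + j13.6 → |·| ≈ 13.637, ∠ ≈ 85.79°
pole (1 + j272·0.0125) = 1 + j3.4 → |·| ≈ 3.544, ∠ ≈ 73.61°
|G| = 5 · 34.015 / (13.637 · 3.544) ≈ 3.5191
Gain = 20 log₁₀(3.5191) ≈ 10.93 dB
∠G = (88.32°) − (85.79° + 73.61°) = -71.08°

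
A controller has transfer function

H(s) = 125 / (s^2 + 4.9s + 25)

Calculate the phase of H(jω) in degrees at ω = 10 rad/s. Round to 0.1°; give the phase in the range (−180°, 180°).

At s = jω = j10:
quadratic: (j10)² + 4.9·j10 + 25 = -75 + j49 → |·| ≈ 89.588, ∠ ≈ 146.84°
∠H = 0.00° − 146.84° = -146.84°

-146.8°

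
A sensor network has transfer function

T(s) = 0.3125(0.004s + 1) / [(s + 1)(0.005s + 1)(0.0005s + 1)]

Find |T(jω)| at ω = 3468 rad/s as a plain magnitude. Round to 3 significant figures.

3.60e-05

At ω = 3468 rad/s:
zero (1 + j3468·0.004) = 1 + j13.872 → |·| ≈ 13.908, ∠ ≈ 85.88°
pole (1 + j3468·1) = 1 + j3468 → |·| ≈ 3468, ∠ ≈ 89.98°
pole (1 + j3468·0.005) = 1 + j17.34 → |·| ≈ 17.369, ∠ ≈ 86.70°
pole (1 + j3468·0.0005) = 1 + j1.734 → |·| ≈ 2.0017, ∠ ≈ 60.03°
|T| = 0.3125 · 13.908 / (3468 · 17.369 · 2.0017) ≈ 3.6046e-05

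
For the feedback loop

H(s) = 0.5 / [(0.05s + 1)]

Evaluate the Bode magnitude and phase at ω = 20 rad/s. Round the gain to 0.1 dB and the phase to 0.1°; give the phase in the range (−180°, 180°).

-9.0 dB, -45.0°

At ω = 20 rad/s:
pole (1 + j20·0.05) = 1 + j1 → |·| ≈ 1.4142, ∠ ≈ 45.00°
|H| = 0.5 · 1 / (1.4142) ≈ 0.35356
Gain = 20 log₁₀(0.35356) ≈ -9.03 dB
∠H = (0°) − (45.00°) = -45.00°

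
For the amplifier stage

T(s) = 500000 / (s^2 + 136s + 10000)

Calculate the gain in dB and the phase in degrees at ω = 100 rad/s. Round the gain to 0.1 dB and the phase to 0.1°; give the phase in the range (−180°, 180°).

At s = jω = j100:
quadratic: (j100)² + 136·j100 + 10000 = 0 + j13600 → |·| ≈ 13600, ∠ ≈ 90.00°
|T| = 500000 / 13600 ≈ 36.765
Gain = 20 log₁₀(36.765) ≈ 31.31 dB
∠T = 0.00° − 90.00° = -90.00°

31.3 dB, -90.0°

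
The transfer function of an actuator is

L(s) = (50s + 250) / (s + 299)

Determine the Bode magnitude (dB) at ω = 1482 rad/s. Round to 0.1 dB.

Substitute s = j1482:
Numerator: 50(j1482) + 250 = 250 + j74100
Denominator: (j1482) + 299 = 299 + j1482
|N| = √(250² + 74100²) ≈ 74100, ∠N ≈ 89.81°
|D| = √(299² + 1482²) ≈ 1511.9, ∠D ≈ 78.59°
|L| = 74100 / 1511.9 ≈ 49.011
Gain = 20 log₁₀(49.011) ≈ 33.81 dB

33.8 dB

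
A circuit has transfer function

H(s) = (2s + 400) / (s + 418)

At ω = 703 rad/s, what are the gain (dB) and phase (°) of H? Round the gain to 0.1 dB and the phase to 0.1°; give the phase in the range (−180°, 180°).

5.0 dB, 14.9°

Substitute s = j703:
Numerator: 2(j703) + 400 = 400 + j1406
Denominator: (j703) + 418 = 418 + j703
|N| = √(400² + 1406²) ≈ 1461.8, ∠N ≈ 74.12°
|D| = √(418² + 703²) ≈ 817.88, ∠D ≈ 59.26°
|H| = 1461.8 / 817.88 ≈ 1.7873
Gain = 20 log₁₀(1.7873) ≈ 5.04 dB
∠H = 74.12° − 59.26° = 14.86°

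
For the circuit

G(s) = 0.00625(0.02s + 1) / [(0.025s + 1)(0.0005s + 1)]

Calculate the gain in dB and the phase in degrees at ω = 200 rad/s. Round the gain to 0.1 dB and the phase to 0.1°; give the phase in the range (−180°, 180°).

-46.0 dB, -8.4°

At ω = 200 rad/s:
zero (1 + j200·0.02) = 1 + j4 → |·| ≈ 4.1231, ∠ ≈ 75.96°
pole (1 + j200·0.025) = 1 + j5 → |·| ≈ 5.099, ∠ ≈ 78.69°
pole (1 + j200·0.0005) = 1 + j0.1 → |·| ≈ 1.005, ∠ ≈ 5.71°
|G| = 0.00625 · 4.1231 / (5.099 · 1.005) ≈ 0.0050287
Gain = 20 log₁₀(0.0050287) ≈ -45.97 dB
∠G = (75.96°) − (78.69° + 5.71°) = -8.44°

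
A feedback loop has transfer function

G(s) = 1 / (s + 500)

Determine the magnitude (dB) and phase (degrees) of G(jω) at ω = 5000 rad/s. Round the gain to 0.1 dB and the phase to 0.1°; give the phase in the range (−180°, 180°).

-74.0 dB, -84.3°

At s = jω = j5000:
pole (s+500): 500 + j5000 → |·| = √(500²+5000²) = √25250000 ≈ 5024.9, ∠ = arctan(5000/500) ≈ 84.29°
|G| = 1 / 5024.9 ≈ 0.00019901
Gain = 20 log₁₀(0.00019901) ≈ -74.02 dB
∠G = 0.00° − 84.29° = -84.29°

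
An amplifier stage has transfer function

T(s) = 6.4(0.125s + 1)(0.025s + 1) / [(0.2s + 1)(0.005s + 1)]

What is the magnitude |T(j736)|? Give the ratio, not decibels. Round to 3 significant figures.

19.3

At ω = 736 rad/s:
zero (1 + j736·0.125) = 1 + j92 → |·| ≈ 92.005, ∠ ≈ 89.38°
zero (1 + j736·0.025) = 1 + j18.4 → |·| ≈ 18.427, ∠ ≈ 86.89°
pole (1 + j736·0.2) = 1 + j147.2 → |·| ≈ 147.2, ∠ ≈ 89.61°
pole (1 + j736·0.005) = 1 + j3.68 → |·| ≈ 3.8134, ∠ ≈ 74.80°
|T| = 6.4 · 92.005 · 18.427 / (147.2 · 3.8134) ≈ 19.33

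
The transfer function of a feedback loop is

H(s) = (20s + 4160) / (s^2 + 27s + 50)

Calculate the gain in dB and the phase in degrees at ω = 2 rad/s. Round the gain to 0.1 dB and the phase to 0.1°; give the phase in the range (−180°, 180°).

Substitute s = j2:
Numerator: 20(j2) + 4160 = 4160 + j40
Denominator: (j2)^2 + 27(j2) + 50 = 46 + j54
|N| = √(4160² + 40²) ≈ 4160.2, ∠N ≈ 0.55°
|D| = √(46² + 54²) ≈ 70.937, ∠D ≈ 49.57°
|H| = 4160.2 / 70.937 ≈ 58.646
Gain = 20 log₁₀(58.646) ≈ 35.36 dB
∠H = 0.55° − 49.57° = -49.02°

35.4 dB, -49.0°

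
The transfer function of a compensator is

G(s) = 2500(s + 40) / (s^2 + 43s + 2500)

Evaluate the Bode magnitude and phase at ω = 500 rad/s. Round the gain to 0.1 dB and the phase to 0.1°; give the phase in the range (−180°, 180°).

At s = jω = j500:
zero (s+40): 40 + j500 → |·| = √(40²+500²) = √251600 ≈ 501.6, ∠ = arctan(500/40) ≈ 85.43°
quadratic: (j500)² + 43·j500 + 2500 = -247500 + j21500 → |·| ≈ 2.4843e+05, ∠ ≈ 175.04°
|G| = 2500 · 501.6 / 2.4843e+05 ≈ 5.0477
Gain = 20 log₁₀(5.0477) ≈ 14.06 dB
∠G = 85.43° − 175.04° = -89.61°

14.1 dB, -89.6°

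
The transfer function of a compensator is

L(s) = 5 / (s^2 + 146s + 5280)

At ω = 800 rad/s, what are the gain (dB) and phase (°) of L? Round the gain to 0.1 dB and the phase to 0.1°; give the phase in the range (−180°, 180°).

-102.2 dB, -169.6°

Substitute s = j800:
Numerator: 5 = 5 + j0
Denominator: (j800)^2 + 146(j800) + 5280 = -634720 + j116800
|N| = √(5² + 0²) ≈ 5, ∠N ≈ 0.00°
|D| = √(634720² + 116800²) ≈ 6.4538e+05, ∠D ≈ 169.57°
|L| = 5 / 6.4538e+05 ≈ 7.7474e-06
Gain = 20 log₁₀(7.7474e-06) ≈ -102.22 dB
∠L = 0.00° − 169.57° = -169.57°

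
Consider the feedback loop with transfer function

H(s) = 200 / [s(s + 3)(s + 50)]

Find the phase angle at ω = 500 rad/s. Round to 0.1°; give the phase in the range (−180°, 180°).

At s = jω = j500:
pole (s+3): 3 + j500 → |·| = √(3²+500²) = √250009 ≈ 500.01, ∠ = arctan(500/3) ≈ 89.66°
pole (s+50): 50 + j500 → |·| = √(50²+500²) = √252500 ≈ 502.49, ∠ = arctan(500/50) ≈ 84.29°
pole at origin: |s| = 500, ∠ = 90.00° (in denominator)
∠H = 0.00° − 263.95° = -263.95° ≡ 96.05° (principal value)

96.1°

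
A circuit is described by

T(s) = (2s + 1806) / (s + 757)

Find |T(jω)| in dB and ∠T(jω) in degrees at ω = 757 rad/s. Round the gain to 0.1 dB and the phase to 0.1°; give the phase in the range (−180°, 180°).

Substitute s = j757:
Numerator: 2(j757) + 1806 = 1806 + j1514
Denominator: (j757) + 757 = 757 + j757
|N| = √(1806² + 1514²) ≈ 2356.7, ∠N ≈ 39.97°
|D| = √(757² + 757²) ≈ 1070.6, ∠D ≈ 45.00°
|T| = 2356.7 / 1070.6 ≈ 2.2013
Gain = 20 log₁₀(2.2013) ≈ 6.85 dB
∠T = 39.97° − 45.00° = -5.03°

6.9 dB, -5.0°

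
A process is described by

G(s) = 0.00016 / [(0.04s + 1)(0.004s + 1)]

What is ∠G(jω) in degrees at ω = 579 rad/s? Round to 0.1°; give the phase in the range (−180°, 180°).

-154.2°

At ω = 579 rad/s:
pole (1 + j579·0.04) = 1 + j23.16 → |·| ≈ 23.182, ∠ ≈ 87.53°
pole (1 + j579·0.004) = 1 + j2.316 → |·| ≈ 2.5227, ∠ ≈ 66.65°
∠G = (0°) − (87.53° + 66.65°) = -154.18°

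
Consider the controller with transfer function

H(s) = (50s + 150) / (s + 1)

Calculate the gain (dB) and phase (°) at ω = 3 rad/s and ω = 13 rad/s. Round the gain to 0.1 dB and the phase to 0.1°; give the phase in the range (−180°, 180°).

Substitute s = j3:
Numerator: 50(j3) + 150 = 150 + j150
Denominator: (j3) + 1 = 1 + j3
|N| = √(150² + 150²) ≈ 212.13, ∠N ≈ 45.00°
|D| = √(1² + 3²) ≈ 3.1623, ∠D ≈ 71.57°
|H| = 212.13 / 3.1623 ≈ 67.081
Gain = 20 log₁₀(67.081) ≈ 36.53 dB
∠H = 45.00° − 71.57° = -26.57°

Substitute s = j13:
Numerator: 50(j13) + 150 = 150 + j650
Denominator: (j13) + 1 = 1 + j13
|N| = √(150² + 650²) ≈ 667.08, ∠N ≈ 77.01°
|D| = √(1² + 13²) ≈ 13.038, ∠D ≈ 85.60°
|H| = 667.08 / 13.038 ≈ 51.164
Gain = 20 log₁₀(51.164) ≈ 34.18 dB
∠H = 77.01° − 85.60° = -8.59°

ω = 3: 36.5 dB, -26.6°; ω = 13: 34.2 dB, -8.6°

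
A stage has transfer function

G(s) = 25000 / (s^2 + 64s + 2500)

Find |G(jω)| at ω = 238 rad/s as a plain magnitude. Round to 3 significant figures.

At s = jω = j238:
quadratic: (j238)² + 64·j238 + 2500 = -54144 + j15232 → |·| ≈ 56246, ∠ ≈ 164.29°
|G| = 25000 / 56246 ≈ 0.44448

0.444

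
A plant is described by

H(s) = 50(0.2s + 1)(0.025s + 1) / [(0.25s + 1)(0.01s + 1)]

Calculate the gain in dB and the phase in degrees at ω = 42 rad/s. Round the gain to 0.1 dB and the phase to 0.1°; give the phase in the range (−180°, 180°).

At ω = 42 rad/s:
zero (1 + j42·0.2) = 1 + j8.4 → |·| ≈ 8.4593, ∠ ≈ 83.21°
zero (1 + j42·0.025) = 1 + j1.05 → |·| ≈ 1.45, ∠ ≈ 46.40°
pole (1 + j42·0.25) = 1 + j10.5 → |·| ≈ 10.548, ∠ ≈ 84.56°
pole (1 + j42·0.01) = 1 + j0.42 → |·| ≈ 1.0846, ∠ ≈ 22.78°
|H| = 50 · 8.4593 · 1.45 / (10.548 · 1.0846) ≈ 53.608
Gain = 20 log₁₀(53.608) ≈ 34.58 dB
∠H = (83.21° + 46.40°) − (84.56° + 22.78°) = 22.27°

34.6 dB, 22.3°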